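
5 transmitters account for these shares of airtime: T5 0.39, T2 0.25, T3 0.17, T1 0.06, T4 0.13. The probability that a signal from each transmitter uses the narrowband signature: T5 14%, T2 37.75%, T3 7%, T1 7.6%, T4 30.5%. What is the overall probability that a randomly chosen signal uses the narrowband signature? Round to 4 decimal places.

Unnormalized posteriors (prior × likelihood):
  T5: 0.39 × 0.14 = 0.0546
  T2: 0.25 × 0.3775 = 0.094375
  T3: 0.17 × 0.07 = 0.0119
  T1: 0.06 × 0.076 = 0.00456
  T4: 0.13 × 0.305 = 0.03965
P(narrowband) = 0.0546 + 0.094375 + 0.0119 + 0.00456 + 0.03965 = 0.205085 → 0.2051.

0.2051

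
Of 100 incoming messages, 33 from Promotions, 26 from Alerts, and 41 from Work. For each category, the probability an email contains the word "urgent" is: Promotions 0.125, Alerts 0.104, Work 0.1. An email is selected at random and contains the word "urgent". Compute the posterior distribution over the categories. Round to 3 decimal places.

Promotions 0.377, Alerts 0.247, Work 0.375

By Bayes' rule, posterior ∝ prior × likelihood:
  Promotions: 0.33 × 0.125 = 0.04125
  Alerts: 0.26 × 0.104 = 0.02704
  Work: 0.41 × 0.1 = 0.041
Normalizing constant = 0.10929.
P(Promotions | urgent-flag) = 0.04125/0.10929 ≈ 0.377
P(Alerts | urgent-flag) = 0.02704/0.10929 ≈ 0.247
P(Work | urgent-flag) = 0.041/0.10929 ≈ 0.375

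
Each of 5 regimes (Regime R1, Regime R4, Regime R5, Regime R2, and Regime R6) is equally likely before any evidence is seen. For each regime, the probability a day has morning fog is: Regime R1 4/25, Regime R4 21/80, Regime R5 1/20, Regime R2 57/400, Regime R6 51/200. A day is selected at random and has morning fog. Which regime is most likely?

Since the prior is uniform, the posterior is proportional to the likelihood:
  Regime R1: 0.16
  Regime R4: 0.2625
  Regime R5: 0.05
  Regime R2: 0.1425
  Regime R6: 0.255
Total = 0.87.
Largest term belongs to Regime R4, so Regime R4 is most probable.

Regime R4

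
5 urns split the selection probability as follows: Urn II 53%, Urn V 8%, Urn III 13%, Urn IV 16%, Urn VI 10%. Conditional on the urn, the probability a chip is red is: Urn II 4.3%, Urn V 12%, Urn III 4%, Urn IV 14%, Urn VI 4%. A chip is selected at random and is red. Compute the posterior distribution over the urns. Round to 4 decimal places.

Urn II 0.3561, Urn V 0.1500, Urn III 0.0813, Urn IV 0.3501, Urn VI 0.0625

Unnormalized posteriors (prior × likelihood):
  Urn II: 0.53 × 0.043 = 0.02279
  Urn V: 0.08 × 0.12 = 0.0096
  Urn III: 0.13 × 0.04 = 0.0052
  Urn IV: 0.16 × 0.14 = 0.0224
  Urn VI: 0.1 × 0.04 = 0.004
Total = 0.06399.
P(Urn II | red) = 0.02279/0.06399 ≈ 0.3561
P(Urn V | red) = 0.0096/0.06399 ≈ 0.1500
P(Urn III | red) = 0.0052/0.06399 ≈ 0.0813
P(Urn IV | red) = 0.0224/0.06399 ≈ 0.3501
P(Urn VI | red) = 0.004/0.06399 ≈ 0.0625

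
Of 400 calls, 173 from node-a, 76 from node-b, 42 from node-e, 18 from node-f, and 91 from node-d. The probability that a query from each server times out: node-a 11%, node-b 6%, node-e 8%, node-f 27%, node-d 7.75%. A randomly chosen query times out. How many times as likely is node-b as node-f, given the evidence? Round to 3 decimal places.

0.938

Prior × likelihood for each hypothesis:
  node-a: 0.4325 × 0.11 = 0.047575
  node-b: 0.19 × 0.06 = 0.0114
  node-e: 0.105 × 0.08 = 0.0084
  node-f: 0.045 × 0.27 = 0.01215
  node-d: 0.2275 × 0.0775 = 0.01763125
Total = 0.09715625.
The ratio is 0.0114 / 0.01215 (the normalizer cancels) = 0.938.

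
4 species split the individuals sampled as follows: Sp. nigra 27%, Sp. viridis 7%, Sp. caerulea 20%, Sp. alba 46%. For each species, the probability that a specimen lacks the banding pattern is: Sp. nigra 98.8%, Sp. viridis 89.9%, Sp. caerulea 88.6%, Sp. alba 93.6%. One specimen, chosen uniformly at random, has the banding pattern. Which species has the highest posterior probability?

Taking complements, P(banded | each) = Sp. nigra 0.012, Sp. viridis 0.101, Sp. caerulea 0.114, Sp. alba 0.064.
Unnormalized posteriors (prior × likelihood):
  Sp. nigra: 0.27 × 0.012 = 0.00324
  Sp. viridis: 0.07 × 0.101 = 0.00707
  Sp. caerulea: 0.2 × 0.114 = 0.0228
  Sp. alba: 0.46 × 0.064 = 0.02944
Normalizing constant = 0.06255.
Largest term belongs to Sp. alba, so Sp. alba is most probable.

Sp. alba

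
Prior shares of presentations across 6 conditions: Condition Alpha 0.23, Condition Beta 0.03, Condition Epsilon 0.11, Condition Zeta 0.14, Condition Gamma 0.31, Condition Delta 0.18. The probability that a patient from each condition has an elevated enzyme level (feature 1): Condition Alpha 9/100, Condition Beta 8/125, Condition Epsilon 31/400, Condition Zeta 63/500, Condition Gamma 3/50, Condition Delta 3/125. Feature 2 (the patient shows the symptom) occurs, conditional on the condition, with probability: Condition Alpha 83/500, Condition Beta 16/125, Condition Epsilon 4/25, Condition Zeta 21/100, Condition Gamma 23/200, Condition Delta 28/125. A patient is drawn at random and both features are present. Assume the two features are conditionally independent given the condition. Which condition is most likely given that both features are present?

Condition Zeta

Prior × likelihood for each hypothesis:
  Condition Alpha: 0.23 × 0.09 × 0.166 = 0.0034362
  Condition Beta: 0.03 × 0.064 × 0.128 = 0.00024576
  Condition Epsilon: 0.11 × 0.0775 × 0.16 = 0.001364
  Condition Zeta: 0.14 × 0.126 × 0.21 = 0.0037044
  Condition Gamma: 0.31 × 0.06 × 0.115 = 0.002139
  Condition Delta: 0.18 × 0.024 × 0.224 = 0.00096768
Total = 0.01185704.
Largest term belongs to Condition Zeta, so Condition Zeta is most probable.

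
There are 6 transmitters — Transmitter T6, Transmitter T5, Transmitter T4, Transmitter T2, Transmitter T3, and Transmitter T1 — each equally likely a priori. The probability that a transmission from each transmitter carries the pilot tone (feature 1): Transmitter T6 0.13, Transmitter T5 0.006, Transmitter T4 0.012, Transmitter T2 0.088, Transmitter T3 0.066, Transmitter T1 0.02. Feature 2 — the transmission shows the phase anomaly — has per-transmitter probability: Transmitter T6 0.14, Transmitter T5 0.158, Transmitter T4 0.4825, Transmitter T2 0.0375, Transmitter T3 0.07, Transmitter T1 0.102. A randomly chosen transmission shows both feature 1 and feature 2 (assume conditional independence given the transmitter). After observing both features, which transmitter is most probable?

With a uniform prior (1/6 each), posterior ∝ likelihood:
  Transmitter T6: 0.13 × 0.14 = 0.0182
  Transmitter T5: 0.006 × 0.158 = 0.000948
  Transmitter T4: 0.012 × 0.4825 = 0.00579
  Transmitter T2: 0.088 × 0.0375 = 0.0033
  Transmitter T3: 0.066 × 0.07 = 0.00462
  Transmitter T1: 0.02 × 0.102 = 0.00204
Normalizing constant = 0.034898.
Largest term belongs to Transmitter T6, so Transmitter T6 is most probable.

Transmitter T6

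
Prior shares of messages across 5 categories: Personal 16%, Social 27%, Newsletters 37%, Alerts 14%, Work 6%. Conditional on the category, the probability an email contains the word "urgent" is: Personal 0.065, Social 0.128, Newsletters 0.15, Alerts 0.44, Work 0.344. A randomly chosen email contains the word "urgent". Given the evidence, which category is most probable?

Unnormalized posteriors (prior × likelihood):
  Personal: 0.16 × 0.065 = 0.0104
  Social: 0.27 × 0.128 = 0.03456
  Newsletters: 0.37 × 0.15 = 0.0555
  Alerts: 0.14 × 0.44 = 0.0616
  Work: 0.06 × 0.344 = 0.02064
Sum = 0.1827.
Largest term belongs to Alerts, so Alerts is most probable.

Alerts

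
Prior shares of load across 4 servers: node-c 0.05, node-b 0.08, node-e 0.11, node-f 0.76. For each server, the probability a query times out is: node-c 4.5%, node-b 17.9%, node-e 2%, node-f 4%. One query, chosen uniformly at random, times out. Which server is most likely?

Prior × likelihood for each hypothesis:
  node-c: 0.05 × 0.045 = 0.00225
  node-b: 0.08 × 0.179 = 0.01432
  node-e: 0.11 × 0.02 = 0.0022
  node-f: 0.76 × 0.04 = 0.0304
Total = 0.04917.
Largest term belongs to node-f, so node-f is most probable.

node-f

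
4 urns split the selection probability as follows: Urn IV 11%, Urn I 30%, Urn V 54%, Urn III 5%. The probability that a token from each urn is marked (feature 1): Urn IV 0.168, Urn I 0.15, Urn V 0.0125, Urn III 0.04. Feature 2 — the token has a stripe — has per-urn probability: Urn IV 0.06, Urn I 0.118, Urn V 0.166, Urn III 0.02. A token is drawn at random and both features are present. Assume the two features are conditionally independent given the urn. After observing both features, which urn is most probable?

Urn I

By Bayes' rule, posterior ∝ prior × likelihood:
  Urn IV: 0.11 × 0.168 × 0.06 = 0.0011088
  Urn I: 0.3 × 0.15 × 0.118 = 0.00531
  Urn V: 0.54 × 0.0125 × 0.166 = 0.0011205
  Urn III: 0.05 × 0.04 × 0.02 = 0.00004
Normalizing constant = 0.0075793.
Largest term belongs to Urn I, so Urn I is most probable.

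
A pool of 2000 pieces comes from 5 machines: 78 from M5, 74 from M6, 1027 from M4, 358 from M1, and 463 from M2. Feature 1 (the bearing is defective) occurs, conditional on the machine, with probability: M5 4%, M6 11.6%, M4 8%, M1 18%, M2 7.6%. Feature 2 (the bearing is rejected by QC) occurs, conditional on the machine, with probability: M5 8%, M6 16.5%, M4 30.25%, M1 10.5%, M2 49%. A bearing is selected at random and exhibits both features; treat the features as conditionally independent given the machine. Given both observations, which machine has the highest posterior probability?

M4

Unnormalized posteriors (prior × likelihood):
  M5: 0.039 × 0.04 × 0.08 = 0.0001248
  M6: 0.037 × 0.116 × 0.165 = 0.00070818
  M4: 0.5135 × 0.08 × 0.3025 = 0.0124267
  M1: 0.179 × 0.18 × 0.105 = 0.0033831
  M2: 0.2315 × 0.076 × 0.49 = 0.00862106
Normalizing constant = 0.02526384.
Largest term belongs to M4, so M4 is most probable.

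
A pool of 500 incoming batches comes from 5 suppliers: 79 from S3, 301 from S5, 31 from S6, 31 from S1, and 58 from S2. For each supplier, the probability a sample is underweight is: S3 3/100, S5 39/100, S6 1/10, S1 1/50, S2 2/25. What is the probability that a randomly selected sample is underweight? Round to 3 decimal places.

By Bayes' rule, posterior ∝ prior × likelihood:
  S3: 0.158 × 0.03 = 0.00474
  S5: 0.602 × 0.39 = 0.23478
  S6: 0.062 × 0.1 = 0.0062
  S1: 0.062 × 0.02 = 0.00124
  S2: 0.116 × 0.08 = 0.00928
P(underweight) = 0.00474 + 0.23478 + 0.0062 + 0.00124 + 0.00928 = 0.25624 → 0.256.

0.256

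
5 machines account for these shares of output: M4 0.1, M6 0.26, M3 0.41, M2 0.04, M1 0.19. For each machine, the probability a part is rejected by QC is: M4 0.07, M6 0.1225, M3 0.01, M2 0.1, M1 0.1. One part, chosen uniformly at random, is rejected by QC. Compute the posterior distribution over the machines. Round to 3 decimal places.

M4 0.106, M6 0.483, M3 0.062, M2 0.061, M1 0.288

By Bayes' rule, posterior ∝ prior × likelihood:
  M4: 0.1 × 0.07 = 0.007
  M6: 0.26 × 0.1225 = 0.03185
  M3: 0.41 × 0.01 = 0.0041
  M2: 0.04 × 0.1 = 0.004
  M1: 0.19 × 0.1 = 0.019
Sum = 0.06595.
P(M4 | rejected) = 0.007/0.06595 ≈ 0.106
P(M6 | rejected) = 0.03185/0.06595 ≈ 0.483
P(M3 | rejected) = 0.0041/0.06595 ≈ 0.062
P(M2 | rejected) = 0.004/0.06595 ≈ 0.061
P(M1 | rejected) = 0.019/0.06595 ≈ 0.288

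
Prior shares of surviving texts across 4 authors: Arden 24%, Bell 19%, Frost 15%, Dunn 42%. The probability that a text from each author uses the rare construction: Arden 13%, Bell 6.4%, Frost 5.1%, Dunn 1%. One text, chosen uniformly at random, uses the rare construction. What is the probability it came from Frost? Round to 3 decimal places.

Prior × likelihood for each hypothesis:
  Arden: 0.24 × 0.13 = 0.0312
  Bell: 0.19 × 0.064 = 0.01216
  Frost: 0.15 × 0.051 = 0.00765
  Dunn: 0.42 × 0.01 = 0.0042
Normalizing constant = 0.05521.
P(Frost | evidence) = 0.00765 / 0.05521 ≈ 0.139.

0.139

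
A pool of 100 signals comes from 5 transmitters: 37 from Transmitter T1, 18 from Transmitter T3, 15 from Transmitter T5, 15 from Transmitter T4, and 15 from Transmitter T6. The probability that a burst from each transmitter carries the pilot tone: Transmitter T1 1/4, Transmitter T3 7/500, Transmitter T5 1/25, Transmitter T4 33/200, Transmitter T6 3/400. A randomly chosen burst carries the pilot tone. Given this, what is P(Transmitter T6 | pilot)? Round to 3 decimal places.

0.009

Compute prior × likelihood for every hypothesis:
  Transmitter T1: 0.37 × 0.25 = 0.0925
  Transmitter T3: 0.18 × 0.014 = 0.00252
  Transmitter T5: 0.15 × 0.04 = 0.006
  Transmitter T4: 0.15 × 0.165 = 0.02475
  Transmitter T6: 0.15 × 0.0075 = 0.001125
Normalizing constant = 0.126895.
P(Transmitter T6 | evidence) = 0.001125 / 0.126895 ≈ 0.009.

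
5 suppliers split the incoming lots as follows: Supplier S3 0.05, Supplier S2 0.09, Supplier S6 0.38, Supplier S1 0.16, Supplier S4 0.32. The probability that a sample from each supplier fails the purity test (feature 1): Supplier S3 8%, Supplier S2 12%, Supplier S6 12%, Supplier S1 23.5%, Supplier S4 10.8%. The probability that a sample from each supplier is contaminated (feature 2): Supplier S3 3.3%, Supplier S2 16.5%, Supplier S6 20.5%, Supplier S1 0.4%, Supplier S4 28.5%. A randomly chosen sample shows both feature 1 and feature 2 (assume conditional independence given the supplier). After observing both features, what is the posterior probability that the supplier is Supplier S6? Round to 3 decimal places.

0.440

Prior × likelihood for each hypothesis:
  Supplier S3: 0.05 × 0.08 × 0.033 = 0.000132
  Supplier S2: 0.09 × 0.12 × 0.165 = 0.001782
  Supplier S6: 0.38 × 0.12 × 0.205 = 0.009348
  Supplier S1: 0.16 × 0.235 × 0.004 = 0.0001504
  Supplier S4: 0.32 × 0.108 × 0.285 = 0.0098496
Normalizing constant = 0.021262.
P(Supplier S6 | evidence) = 0.009348 / 0.021262 ≈ 0.440.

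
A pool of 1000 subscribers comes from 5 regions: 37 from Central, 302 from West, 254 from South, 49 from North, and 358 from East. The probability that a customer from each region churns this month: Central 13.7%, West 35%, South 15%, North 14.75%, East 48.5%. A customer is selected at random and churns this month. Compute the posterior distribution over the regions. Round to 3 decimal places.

Unnormalized posteriors (prior × likelihood):
  Central: 0.037 × 0.137 = 0.005069
  West: 0.302 × 0.35 = 0.1057
  South: 0.254 × 0.15 = 0.0381
  North: 0.049 × 0.1475 = 0.0072275
  East: 0.358 × 0.485 = 0.17363
Sum = 0.3297265.
P(Central | churn) = 0.005069/0.3297265 ≈ 0.015
P(West | churn) = 0.1057/0.3297265 ≈ 0.321
P(South | churn) = 0.0381/0.3297265 ≈ 0.116
P(North | churn) = 0.0072275/0.3297265 ≈ 0.022
P(East | churn) = 0.17363/0.3297265 ≈ 0.527
(Check: 0.015+0.321+0.116+0.022+0.527 = 1.001.)

Central 0.015, West 0.321, South 0.116, North 0.022, East 0.527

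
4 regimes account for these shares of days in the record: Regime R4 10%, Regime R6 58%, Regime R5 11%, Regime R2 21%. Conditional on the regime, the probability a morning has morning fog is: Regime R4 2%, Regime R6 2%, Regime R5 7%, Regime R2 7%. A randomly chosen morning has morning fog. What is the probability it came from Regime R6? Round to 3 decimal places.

0.322

By Bayes' rule, posterior ∝ prior × likelihood:
  Regime R4: 0.1 × 0.02 = 0.002
  Regime R6: 0.58 × 0.02 = 0.0116
  Regime R5: 0.11 × 0.07 = 0.0077
  Regime R2: 0.21 × 0.07 = 0.0147
Total = 0.036.
P(Regime R6 | evidence) = 0.0116 / 0.036 ≈ 0.322.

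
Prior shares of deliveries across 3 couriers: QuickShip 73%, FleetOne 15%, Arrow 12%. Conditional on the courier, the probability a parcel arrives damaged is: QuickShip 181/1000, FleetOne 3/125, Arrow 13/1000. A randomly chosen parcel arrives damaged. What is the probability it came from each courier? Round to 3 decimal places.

QuickShip 0.962, FleetOne 0.026, Arrow 0.011

Compute prior × likelihood for every hypothesis:
  QuickShip: 0.73 × 0.181 = 0.13213
  FleetOne: 0.15 × 0.024 = 0.0036
  Arrow: 0.12 × 0.013 = 0.00156
Sum = 0.13729.
P(QuickShip | damaged) = 0.13213/0.13729 ≈ 0.962
P(FleetOne | damaged) = 0.0036/0.13729 ≈ 0.026
P(Arrow | damaged) = 0.00156/0.13729 ≈ 0.011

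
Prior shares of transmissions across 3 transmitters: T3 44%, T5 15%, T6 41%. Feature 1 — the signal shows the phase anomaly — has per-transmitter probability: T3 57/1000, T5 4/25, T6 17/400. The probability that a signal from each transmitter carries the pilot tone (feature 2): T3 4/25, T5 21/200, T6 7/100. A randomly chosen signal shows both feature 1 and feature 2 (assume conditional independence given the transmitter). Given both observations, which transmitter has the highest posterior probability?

T3

By Bayes' rule, posterior ∝ prior × likelihood:
  T3: 0.44 × 0.057 × 0.16 = 0.0040128
  T5: 0.15 × 0.16 × 0.105 = 0.00252
  T6: 0.41 × 0.0425 × 0.07 = 0.00121975
Normalizing constant = 0.00775255.
Largest term belongs to T3, so T3 is most probable.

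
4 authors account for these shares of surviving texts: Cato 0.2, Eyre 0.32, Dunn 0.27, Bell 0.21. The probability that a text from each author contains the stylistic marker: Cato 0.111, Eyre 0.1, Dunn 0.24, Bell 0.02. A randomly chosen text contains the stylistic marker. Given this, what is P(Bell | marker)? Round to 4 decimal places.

0.0341

Prior × likelihood for each hypothesis:
  Cato: 0.2 × 0.111 = 0.0222
  Eyre: 0.32 × 0.1 = 0.032
  Dunn: 0.27 × 0.24 = 0.0648
  Bell: 0.21 × 0.02 = 0.0042
Sum = 0.1232.
P(Bell | evidence) = 0.0042 / 0.1232 ≈ 0.0341.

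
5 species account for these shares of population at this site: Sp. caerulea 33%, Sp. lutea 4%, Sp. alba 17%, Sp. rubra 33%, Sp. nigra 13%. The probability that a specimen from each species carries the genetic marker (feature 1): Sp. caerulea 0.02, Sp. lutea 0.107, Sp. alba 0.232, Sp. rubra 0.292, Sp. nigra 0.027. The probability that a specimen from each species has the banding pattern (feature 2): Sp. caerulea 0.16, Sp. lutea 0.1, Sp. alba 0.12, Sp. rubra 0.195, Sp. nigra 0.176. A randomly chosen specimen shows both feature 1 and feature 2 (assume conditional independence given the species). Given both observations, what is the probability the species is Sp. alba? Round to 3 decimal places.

By Bayes' rule, posterior ∝ prior × likelihood:
  Sp. caerulea: 0.33 × 0.02 × 0.16 = 0.001056
  Sp. lutea: 0.04 × 0.107 × 0.1 = 0.000428
  Sp. alba: 0.17 × 0.232 × 0.12 = 0.0047328
  Sp. rubra: 0.33 × 0.292 × 0.195 = 0.0187902
  Sp. nigra: 0.13 × 0.027 × 0.176 = 0.00061776
Normalizing constant = 0.02562476.
P(Sp. alba | evidence) = 0.0047328 / 0.02562476 ≈ 0.185.

0.185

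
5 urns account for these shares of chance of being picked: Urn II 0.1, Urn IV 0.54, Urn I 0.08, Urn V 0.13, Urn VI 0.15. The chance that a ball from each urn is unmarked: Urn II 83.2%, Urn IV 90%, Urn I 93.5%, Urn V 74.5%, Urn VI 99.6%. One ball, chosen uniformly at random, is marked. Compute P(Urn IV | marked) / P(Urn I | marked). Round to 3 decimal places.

Taking complements, P(marked | each) = Urn II 0.168, Urn IV 0.1, Urn I 0.065, Urn V 0.255, Urn VI 0.004.
Prior × likelihood for each hypothesis:
  Urn II: 0.1 × 0.168 = 0.0168
  Urn IV: 0.54 × 0.1 = 0.054
  Urn I: 0.08 × 0.065 = 0.0052
  Urn V: 0.13 × 0.255 = 0.03315
  Urn VI: 0.15 × 0.004 = 0.0006
Total = 0.10975.
The ratio is 0.054 / 0.0052 (the normalizer cancels) = 10.385.

10.385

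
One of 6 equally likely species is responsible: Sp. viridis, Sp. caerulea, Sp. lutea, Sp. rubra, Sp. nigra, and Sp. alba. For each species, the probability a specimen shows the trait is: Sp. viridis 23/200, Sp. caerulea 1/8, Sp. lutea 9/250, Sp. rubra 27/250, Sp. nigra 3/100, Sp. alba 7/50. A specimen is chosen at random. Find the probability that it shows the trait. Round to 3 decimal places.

Since the prior is uniform, the posterior is proportional to the likelihood:
  Sp. viridis: 0.115
  Sp. caerulea: 0.125
  Sp. lutea: 0.036
  Sp. rubra: 0.108
  Sp. nigra: 0.03
  Sp. alba: 0.14
P(trait) = (1/6) × (0.115 + 0.125 + 0.036 + 0.108 + 0.03 + 0.14) = 0.554/6 ≈ 0.092.

0.092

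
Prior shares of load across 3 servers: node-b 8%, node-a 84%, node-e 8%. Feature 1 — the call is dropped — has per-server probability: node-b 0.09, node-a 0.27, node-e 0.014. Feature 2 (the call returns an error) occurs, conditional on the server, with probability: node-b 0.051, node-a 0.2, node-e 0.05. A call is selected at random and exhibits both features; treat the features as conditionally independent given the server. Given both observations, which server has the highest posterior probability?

By Bayes' rule, posterior ∝ prior × likelihood:
  node-b: 0.08 × 0.09 × 0.051 = 0.0003672
  node-a: 0.84 × 0.27 × 0.2 = 0.04536
  node-e: 0.08 × 0.014 × 0.05 = 0.000056
Normalizing constant = 0.0457832.
Largest term belongs to node-a, so node-a is most probable.

node-a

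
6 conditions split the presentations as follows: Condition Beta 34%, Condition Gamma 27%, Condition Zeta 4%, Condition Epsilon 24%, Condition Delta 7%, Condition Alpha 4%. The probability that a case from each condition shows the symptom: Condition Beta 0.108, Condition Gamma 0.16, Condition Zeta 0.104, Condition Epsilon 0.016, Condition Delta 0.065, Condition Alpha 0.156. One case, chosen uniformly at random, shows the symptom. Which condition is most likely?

Compute prior × likelihood for every hypothesis:
  Condition Beta: 0.34 × 0.108 = 0.03672
  Condition Gamma: 0.27 × 0.16 = 0.0432
  Condition Zeta: 0.04 × 0.104 = 0.00416
  Condition Epsilon: 0.24 × 0.016 = 0.00384
  Condition Delta: 0.07 × 0.065 = 0.00455
  Condition Alpha: 0.04 × 0.156 = 0.00624
Normalizing constant = 0.09871.
Largest term belongs to Condition Gamma, so Condition Gamma is most probable.

Condition Gamma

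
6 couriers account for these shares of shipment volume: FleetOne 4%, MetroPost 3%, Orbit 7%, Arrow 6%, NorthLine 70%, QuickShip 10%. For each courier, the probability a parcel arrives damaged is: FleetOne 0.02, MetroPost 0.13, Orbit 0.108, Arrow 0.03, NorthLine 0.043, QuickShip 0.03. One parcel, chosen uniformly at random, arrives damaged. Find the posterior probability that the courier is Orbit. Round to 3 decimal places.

Prior × likelihood for each hypothesis:
  FleetOne: 0.04 × 0.02 = 0.0008
  MetroPost: 0.03 × 0.13 = 0.0039
  Orbit: 0.07 × 0.108 = 0.00756
  Arrow: 0.06 × 0.03 = 0.0018
  NorthLine: 0.7 × 0.043 = 0.0301
  QuickShip: 0.1 × 0.03 = 0.003
Normalizing constant = 0.04716.
P(Orbit | evidence) = 0.00756 / 0.04716 ≈ 0.160.

0.160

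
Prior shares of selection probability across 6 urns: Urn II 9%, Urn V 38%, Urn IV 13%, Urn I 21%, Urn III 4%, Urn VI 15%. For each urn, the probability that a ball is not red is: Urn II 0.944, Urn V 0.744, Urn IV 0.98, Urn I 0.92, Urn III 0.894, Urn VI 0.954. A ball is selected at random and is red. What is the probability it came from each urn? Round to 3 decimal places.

Taking complements, P(red | each) = Urn II 0.056, Urn V 0.256, Urn IV 0.02, Urn I 0.08, Urn III 0.106, Urn VI 0.046.
By Bayes' rule, posterior ∝ prior × likelihood:
  Urn II: 0.09 × 0.056 = 0.00504
  Urn V: 0.38 × 0.256 = 0.09728
  Urn IV: 0.13 × 0.02 = 0.0026
  Urn I: 0.21 × 0.08 = 0.0168
  Urn III: 0.04 × 0.106 = 0.00424
  Urn VI: 0.15 × 0.046 = 0.0069
Normalizing constant = 0.13286.
P(Urn II | red) = 0.00504/0.13286 ≈ 0.038
P(Urn V | red) = 0.09728/0.13286 ≈ 0.732
P(Urn IV | red) = 0.0026/0.13286 ≈ 0.020
P(Urn I | red) = 0.0168/0.13286 ≈ 0.126
P(Urn III | red) = 0.00424/0.13286 ≈ 0.032
P(Urn VI | red) = 0.0069/0.13286 ≈ 0.052
(Check: 0.038+0.732+0.020+0.126+0.032+0.052 = 1.000.)

Urn II 0.038, Urn V 0.732, Urn IV 0.020, Urn I 0.126, Urn III 0.032, Urn VI 0.052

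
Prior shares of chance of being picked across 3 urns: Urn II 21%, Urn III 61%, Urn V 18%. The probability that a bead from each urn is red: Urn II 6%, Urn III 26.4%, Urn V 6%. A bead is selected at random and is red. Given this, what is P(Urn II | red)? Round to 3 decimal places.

By Bayes' rule, posterior ∝ prior × likelihood:
  Urn II: 0.21 × 0.06 = 0.0126
  Urn III: 0.61 × 0.264 = 0.16104
  Urn V: 0.18 × 0.06 = 0.0108
Total = 0.18444.
P(Urn II | evidence) = 0.0126 / 0.18444 ≈ 0.068.

0.068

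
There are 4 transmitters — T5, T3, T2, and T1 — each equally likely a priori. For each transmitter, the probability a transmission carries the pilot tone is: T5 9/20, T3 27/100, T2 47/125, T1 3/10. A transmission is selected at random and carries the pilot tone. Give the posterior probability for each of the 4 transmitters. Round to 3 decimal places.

T5 0.322, T3 0.193, T2 0.269, T1 0.215

With a uniform prior (1/4 each), posterior ∝ likelihood:
  T5: 0.45
  T3: 0.27
  T2: 0.376
  T1: 0.3
Normalizing constant = 1.396.
P(T5 | pilot) = 0.45/1.396 ≈ 0.322
P(T3 | pilot) = 0.27/1.396 ≈ 0.193
P(T2 | pilot) = 0.376/1.396 ≈ 0.269
P(T1 | pilot) = 0.3/1.396 ≈ 0.215
(Check: 0.322+0.193+0.269+0.215 = 0.999.)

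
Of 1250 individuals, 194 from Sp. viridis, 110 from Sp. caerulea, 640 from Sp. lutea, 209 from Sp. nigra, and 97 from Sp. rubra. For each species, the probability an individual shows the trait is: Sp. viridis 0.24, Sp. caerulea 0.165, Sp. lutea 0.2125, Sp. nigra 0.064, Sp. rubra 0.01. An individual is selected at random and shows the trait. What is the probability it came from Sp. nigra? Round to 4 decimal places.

Unnormalized posteriors (prior × likelihood):
  Sp. viridis: 0.1552 × 0.24 = 0.037248
  Sp. caerulea: 0.088 × 0.165 = 0.01452
  Sp. lutea: 0.512 × 0.2125 = 0.1088
  Sp. nigra: 0.1672 × 0.064 = 0.0107008
  Sp. rubra: 0.0776 × 0.01 = 0.000776
Normalizing constant = 0.1720448.
P(Sp. nigra | evidence) = 0.0107008 / 0.1720448 ≈ 0.0622.

0.0622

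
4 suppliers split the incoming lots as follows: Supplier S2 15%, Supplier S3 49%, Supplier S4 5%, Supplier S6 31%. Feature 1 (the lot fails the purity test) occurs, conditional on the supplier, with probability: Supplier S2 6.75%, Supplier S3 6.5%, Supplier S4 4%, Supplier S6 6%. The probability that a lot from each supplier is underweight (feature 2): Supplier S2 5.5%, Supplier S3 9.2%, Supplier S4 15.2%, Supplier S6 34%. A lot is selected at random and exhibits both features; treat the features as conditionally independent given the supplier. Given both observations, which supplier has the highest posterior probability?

Supplier S6

Compute prior × likelihood for every hypothesis:
  Supplier S2: 0.15 × 0.0675 × 0.055 = 0.000556875
  Supplier S3: 0.49 × 0.065 × 0.092 = 0.0029302
  Supplier S4: 0.05 × 0.04 × 0.152 = 0.000304
  Supplier S6: 0.31 × 0.06 × 0.34 = 0.006324
Sum = 0.010115075.
Largest term belongs to Supplier S6, so Supplier S6 is most probable.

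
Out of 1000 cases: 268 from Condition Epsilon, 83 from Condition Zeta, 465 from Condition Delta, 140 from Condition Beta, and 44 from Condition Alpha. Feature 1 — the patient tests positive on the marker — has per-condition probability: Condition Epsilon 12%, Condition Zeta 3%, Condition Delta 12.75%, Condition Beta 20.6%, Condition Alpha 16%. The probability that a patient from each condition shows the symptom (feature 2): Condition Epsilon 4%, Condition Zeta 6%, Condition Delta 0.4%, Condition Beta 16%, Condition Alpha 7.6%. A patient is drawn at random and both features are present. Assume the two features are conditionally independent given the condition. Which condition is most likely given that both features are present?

By Bayes' rule, posterior ∝ prior × likelihood:
  Condition Epsilon: 0.268 × 0.12 × 0.04 = 0.0012864
  Condition Zeta: 0.083 × 0.03 × 0.06 = 0.0001494
  Condition Delta: 0.465 × 0.1275 × 0.004 = 0.00023715
  Condition Beta: 0.14 × 0.206 × 0.16 = 0.0046144
  Condition Alpha: 0.044 × 0.16 × 0.076 = 0.00053504
Total = 0.00682239.
Largest term belongs to Condition Beta, so Condition Beta is most probable.

Condition Beta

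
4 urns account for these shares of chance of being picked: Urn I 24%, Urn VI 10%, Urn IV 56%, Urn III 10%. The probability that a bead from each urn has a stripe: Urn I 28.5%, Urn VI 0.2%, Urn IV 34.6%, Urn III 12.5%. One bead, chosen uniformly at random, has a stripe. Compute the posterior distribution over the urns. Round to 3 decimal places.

Unnormalized posteriors (prior × likelihood):
  Urn I: 0.24 × 0.285 = 0.0684
  Urn VI: 0.1 × 0.002 = 0.0002
  Urn IV: 0.56 × 0.346 = 0.19376
  Urn III: 0.1 × 0.125 = 0.0125
Normalizing constant = 0.27486.
P(Urn I | striped) = 0.0684/0.27486 ≈ 0.249
P(Urn VI | striped) = 0.0002/0.27486 ≈ 0.001
P(Urn IV | striped) = 0.19376/0.27486 ≈ 0.705
P(Urn III | striped) = 0.0125/0.27486 ≈ 0.045

Urn I 0.249, Urn VI 0.001, Urn IV 0.705, Urn III 0.045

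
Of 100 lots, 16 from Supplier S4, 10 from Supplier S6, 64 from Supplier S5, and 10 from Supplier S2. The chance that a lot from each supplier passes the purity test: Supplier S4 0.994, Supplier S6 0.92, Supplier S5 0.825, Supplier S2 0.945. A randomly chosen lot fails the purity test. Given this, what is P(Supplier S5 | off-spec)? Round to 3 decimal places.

0.886

Taking complements, P(off-spec | each) = Supplier S4 0.006, Supplier S6 0.08, Supplier S5 0.175, Supplier S2 0.055.
Compute prior × likelihood for every hypothesis:
  Supplier S4: 0.16 × 0.006 = 0.00096
  Supplier S6: 0.1 × 0.08 = 0.008
  Supplier S5: 0.64 × 0.175 = 0.112
  Supplier S2: 0.1 × 0.055 = 0.0055
Sum = 0.12646.
P(Supplier S5 | evidence) = 0.112 / 0.12646 ≈ 0.886.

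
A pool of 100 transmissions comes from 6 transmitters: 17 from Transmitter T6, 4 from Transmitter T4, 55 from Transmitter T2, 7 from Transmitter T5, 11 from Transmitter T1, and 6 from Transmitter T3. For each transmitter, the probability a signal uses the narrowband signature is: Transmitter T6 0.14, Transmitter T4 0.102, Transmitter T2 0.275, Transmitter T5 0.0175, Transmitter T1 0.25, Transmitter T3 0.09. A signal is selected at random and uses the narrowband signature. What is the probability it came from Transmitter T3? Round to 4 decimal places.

0.0253

Compute prior × likelihood for every hypothesis:
  Transmitter T6: 0.17 × 0.14 = 0.0238
  Transmitter T4: 0.04 × 0.102 = 0.00408
  Transmitter T2: 0.55 × 0.275 = 0.15125
  Transmitter T5: 0.07 × 0.0175 = 0.001225
  Transmitter T1: 0.11 × 0.25 = 0.0275
  Transmitter T3: 0.06 × 0.09 = 0.0054
Normalizing constant = 0.213255.
P(Transmitter T3 | evidence) = 0.0054 / 0.213255 ≈ 0.0253.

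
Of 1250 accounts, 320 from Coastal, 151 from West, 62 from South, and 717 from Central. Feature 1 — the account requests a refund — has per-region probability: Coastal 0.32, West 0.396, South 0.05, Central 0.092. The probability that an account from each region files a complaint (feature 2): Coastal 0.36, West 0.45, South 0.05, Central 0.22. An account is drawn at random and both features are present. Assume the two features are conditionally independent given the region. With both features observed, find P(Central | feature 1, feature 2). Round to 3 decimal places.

0.185

Unnormalized posteriors (prior × likelihood):
  Coastal: 0.256 × 0.32 × 0.36 = 0.0294912
  West: 0.1208 × 0.396 × 0.45 = 0.02152656
  South: 0.0496 × 0.05 × 0.05 = 0.000124
  Central: 0.5736 × 0.092 × 0.22 = 0.011609664
Normalizing constant = 0.062751424.
P(Central | evidence) = 0.011609664 / 0.062751424 ≈ 0.185.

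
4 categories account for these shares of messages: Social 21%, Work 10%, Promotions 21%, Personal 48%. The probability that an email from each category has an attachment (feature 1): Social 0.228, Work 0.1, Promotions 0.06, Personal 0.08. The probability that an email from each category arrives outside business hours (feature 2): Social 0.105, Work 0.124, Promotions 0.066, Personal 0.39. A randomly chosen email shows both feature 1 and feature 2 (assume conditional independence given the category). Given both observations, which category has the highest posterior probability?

Personal

Unnormalized posteriors (prior × likelihood):
  Social: 0.21 × 0.228 × 0.105 = 0.0050274
  Work: 0.1 × 0.1 × 0.124 = 0.00124
  Promotions: 0.21 × 0.06 × 0.066 = 0.0008316
  Personal: 0.48 × 0.08 × 0.39 = 0.014976
Total = 0.022075.
Largest term belongs to Personal, so Personal is most probable.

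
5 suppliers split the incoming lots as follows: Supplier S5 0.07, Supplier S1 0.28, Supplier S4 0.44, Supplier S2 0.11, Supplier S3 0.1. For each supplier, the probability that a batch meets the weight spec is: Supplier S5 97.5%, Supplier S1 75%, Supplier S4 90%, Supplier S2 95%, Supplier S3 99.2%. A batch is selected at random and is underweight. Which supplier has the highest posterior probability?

Taking complements, P(underweight | each) = Supplier S5 0.025, Supplier S1 0.25, Supplier S4 0.1, Supplier S2 0.05, Supplier S3 0.008.
By Bayes' rule, posterior ∝ prior × likelihood:
  Supplier S5: 0.07 × 0.025 = 0.00175
  Supplier S1: 0.28 × 0.25 = 0.07
  Supplier S4: 0.44 × 0.1 = 0.044
  Supplier S2: 0.11 × 0.05 = 0.0055
  Supplier S3: 0.1 × 0.008 = 0.0008
Sum = 0.12205.
Largest term belongs to Supplier S1, so Supplier S1 is most probable.

Supplier S1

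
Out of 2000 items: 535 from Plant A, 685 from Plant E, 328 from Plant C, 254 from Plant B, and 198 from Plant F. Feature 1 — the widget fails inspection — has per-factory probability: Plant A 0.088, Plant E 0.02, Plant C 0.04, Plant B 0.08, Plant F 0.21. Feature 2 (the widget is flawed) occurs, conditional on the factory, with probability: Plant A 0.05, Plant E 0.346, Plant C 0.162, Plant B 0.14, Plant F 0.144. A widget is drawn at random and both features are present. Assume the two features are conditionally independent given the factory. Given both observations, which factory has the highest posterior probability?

Prior × likelihood for each hypothesis:
  Plant A: 0.2675 × 0.088 × 0.05 = 0.001177
  Plant E: 0.3425 × 0.02 × 0.346 = 0.0023701
  Plant C: 0.164 × 0.04 × 0.162 = 0.00106272
  Plant B: 0.127 × 0.08 × 0.14 = 0.0014224
  Plant F: 0.099 × 0.21 × 0.144 = 0.00299376
Total = 0.00902598.
Largest term belongs to Plant F, so Plant F is most probable.

Plant F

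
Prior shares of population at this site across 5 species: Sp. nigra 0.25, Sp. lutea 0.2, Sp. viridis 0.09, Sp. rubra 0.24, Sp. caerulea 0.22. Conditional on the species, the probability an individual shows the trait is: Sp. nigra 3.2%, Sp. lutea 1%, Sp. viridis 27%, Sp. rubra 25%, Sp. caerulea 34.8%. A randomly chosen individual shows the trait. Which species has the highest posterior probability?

Sp. caerulea

Compute prior × likelihood for every hypothesis:
  Sp. nigra: 0.25 × 0.032 = 0.008
  Sp. lutea: 0.2 × 0.01 = 0.002
  Sp. viridis: 0.09 × 0.27 = 0.0243
  Sp. rubra: 0.24 × 0.25 = 0.06
  Sp. caerulea: 0.22 × 0.348 = 0.07656
Sum = 0.17086.
Largest term belongs to Sp. caerulea, so Sp. caerulea is most probable.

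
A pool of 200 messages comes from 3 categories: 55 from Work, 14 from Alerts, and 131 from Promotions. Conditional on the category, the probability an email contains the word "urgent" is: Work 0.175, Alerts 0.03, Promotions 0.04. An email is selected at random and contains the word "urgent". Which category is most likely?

Work

Prior × likelihood for each hypothesis:
  Work: 0.275 × 0.175 = 0.048125
  Alerts: 0.07 × 0.03 = 0.0021
  Promotions: 0.655 × 0.04 = 0.0262
Normalizing constant = 0.076425.
Largest term belongs to Work, so Work is most probable.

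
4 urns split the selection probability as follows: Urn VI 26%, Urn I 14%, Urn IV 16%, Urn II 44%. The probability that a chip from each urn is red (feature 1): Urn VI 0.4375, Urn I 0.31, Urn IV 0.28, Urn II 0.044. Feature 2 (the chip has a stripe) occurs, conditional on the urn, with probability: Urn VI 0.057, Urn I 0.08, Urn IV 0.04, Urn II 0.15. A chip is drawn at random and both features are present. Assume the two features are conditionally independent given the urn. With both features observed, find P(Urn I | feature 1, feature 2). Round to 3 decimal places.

Prior × likelihood for each hypothesis:
  Urn VI: 0.26 × 0.4375 × 0.057 = 0.00648375
  Urn I: 0.14 × 0.31 × 0.08 = 0.003472
  Urn IV: 0.16 × 0.28 × 0.04 = 0.001792
  Urn II: 0.44 × 0.044 × 0.15 = 0.002904
Total = 0.01465175.
P(Urn I | evidence) = 0.003472 / 0.01465175 ≈ 0.237.

0.237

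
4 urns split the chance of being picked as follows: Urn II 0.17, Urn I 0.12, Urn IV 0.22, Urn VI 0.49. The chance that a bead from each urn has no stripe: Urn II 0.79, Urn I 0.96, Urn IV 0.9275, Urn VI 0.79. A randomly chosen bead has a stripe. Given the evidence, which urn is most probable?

Taking complements, P(striped | each) = Urn II 0.21, Urn I 0.04, Urn IV 0.0725, Urn VI 0.21.
By Bayes' rule, posterior ∝ prior × likelihood:
  Urn II: 0.17 × 0.21 = 0.0357
  Urn I: 0.12 × 0.04 = 0.0048
  Urn IV: 0.22 × 0.0725 = 0.01595
  Urn VI: 0.49 × 0.21 = 0.1029
Normalizing constant = 0.15935.
Largest term belongs to Urn VI, so Urn VI is most probable.

Urn VI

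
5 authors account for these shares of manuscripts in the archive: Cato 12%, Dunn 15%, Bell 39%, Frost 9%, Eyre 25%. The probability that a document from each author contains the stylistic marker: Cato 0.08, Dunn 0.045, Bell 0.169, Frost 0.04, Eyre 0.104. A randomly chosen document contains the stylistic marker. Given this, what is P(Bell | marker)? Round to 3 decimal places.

0.589

Prior × likelihood for each hypothesis:
  Cato: 0.12 × 0.08 = 0.0096
  Dunn: 0.15 × 0.045 = 0.00675
  Bell: 0.39 × 0.169 = 0.06591
  Frost: 0.09 × 0.04 = 0.0036
  Eyre: 0.25 × 0.104 = 0.026
Total = 0.11186.
P(Bell | evidence) = 0.06591 / 0.11186 ≈ 0.589.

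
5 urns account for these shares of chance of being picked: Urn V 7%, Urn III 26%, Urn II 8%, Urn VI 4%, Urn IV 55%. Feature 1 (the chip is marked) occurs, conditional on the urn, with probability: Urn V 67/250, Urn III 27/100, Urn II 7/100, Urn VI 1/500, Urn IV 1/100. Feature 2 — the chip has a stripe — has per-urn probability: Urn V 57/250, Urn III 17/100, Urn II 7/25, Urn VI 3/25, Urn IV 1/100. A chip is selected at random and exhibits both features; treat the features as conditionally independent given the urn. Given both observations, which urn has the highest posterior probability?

Urn III

Prior × likelihood for each hypothesis:
  Urn V: 0.07 × 0.268 × 0.228 = 0.00427728
  Urn III: 0.26 × 0.27 × 0.17 = 0.011934
  Urn II: 0.08 × 0.07 × 0.28 = 0.001568
  Urn VI: 0.04 × 0.002 × 0.12 = 0.0000096
  Urn IV: 0.55 × 0.01 × 0.01 = 0.000055
Sum = 0.01784388.
Largest term belongs to Urn III, so Urn III is most probable.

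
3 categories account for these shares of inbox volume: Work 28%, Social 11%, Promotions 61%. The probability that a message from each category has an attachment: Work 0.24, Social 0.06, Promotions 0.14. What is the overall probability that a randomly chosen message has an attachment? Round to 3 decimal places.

0.159

Unnormalized posteriors (prior × likelihood):
  Work: 0.28 × 0.24 = 0.0672
  Social: 0.11 × 0.06 = 0.0066
  Promotions: 0.61 × 0.14 = 0.0854
P(attachment) = 0.0672 + 0.0066 + 0.0854 = 0.1592 → 0.159.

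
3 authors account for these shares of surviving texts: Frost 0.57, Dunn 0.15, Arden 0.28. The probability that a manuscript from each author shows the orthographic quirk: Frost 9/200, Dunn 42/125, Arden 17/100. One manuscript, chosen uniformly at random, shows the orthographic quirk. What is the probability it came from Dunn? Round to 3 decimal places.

By Bayes' rule, posterior ∝ prior × likelihood:
  Frost: 0.57 × 0.045 = 0.02565
  Dunn: 0.15 × 0.336 = 0.0504
  Arden: 0.28 × 0.17 = 0.0476
Normalizing constant = 0.12365.
P(Dunn | evidence) = 0.0504 / 0.12365 ≈ 0.408.

0.408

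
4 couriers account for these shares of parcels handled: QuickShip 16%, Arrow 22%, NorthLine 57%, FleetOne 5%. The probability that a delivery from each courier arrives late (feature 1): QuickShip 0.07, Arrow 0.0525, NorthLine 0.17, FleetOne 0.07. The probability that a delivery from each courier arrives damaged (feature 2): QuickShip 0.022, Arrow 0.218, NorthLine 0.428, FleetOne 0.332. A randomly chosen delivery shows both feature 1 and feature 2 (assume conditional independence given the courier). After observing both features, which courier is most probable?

Prior × likelihood for each hypothesis:
  QuickShip: 0.16 × 0.07 × 0.022 = 0.0002464
  Arrow: 0.22 × 0.0525 × 0.218 = 0.0025179
  NorthLine: 0.57 × 0.17 × 0.428 = 0.0414732
  FleetOne: 0.05 × 0.07 × 0.332 = 0.001162
Total = 0.0453995.
Largest term belongs to NorthLine, so NorthLine is most probable.

NorthLine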